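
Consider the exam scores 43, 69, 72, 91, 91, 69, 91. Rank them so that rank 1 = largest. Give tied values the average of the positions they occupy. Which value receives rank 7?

Sorted (descending): 91, 91, 91, 72, 69, 69, 43
The 3 values of 91 occupy positions 1–3 → average rank 2.
The 2 values of 69 occupy positions 5–6 → average rank (5+6)/2 = 5.5.
Rank 7 → value 43.

43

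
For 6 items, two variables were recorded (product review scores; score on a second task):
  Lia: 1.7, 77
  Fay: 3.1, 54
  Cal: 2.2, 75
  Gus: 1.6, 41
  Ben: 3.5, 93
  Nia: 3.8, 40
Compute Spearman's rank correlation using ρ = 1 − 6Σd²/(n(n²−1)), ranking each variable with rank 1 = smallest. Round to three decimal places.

Ranks of variable 1: 2, 4, 3, 1, 5, 6
Ranks of variable 2: 5, 3, 4, 2, 6, 1
d = r₁ − r₂: -3, 1, -1, -1, -1, 5
d²: 9, 1, 1, 1, 1, 25; Σd² = 38
ρ = 1 − 6·38/(6·35) = 1 − 228/210 = -0.086

-0.086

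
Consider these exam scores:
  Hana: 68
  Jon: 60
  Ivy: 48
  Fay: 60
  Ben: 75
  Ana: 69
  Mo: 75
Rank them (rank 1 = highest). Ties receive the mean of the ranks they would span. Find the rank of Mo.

Sorted (descending): 75, 75, 69, 68, 60, 60, 48
The 2 values of 75 occupy positions 1–2 → average rank (1+2)/2 = 1.5.
The 2 values of 60 occupy positions 5–6 → average rank (5+6)/2 = 5.5.
Mo has value 75 → rank 1.5.

1.5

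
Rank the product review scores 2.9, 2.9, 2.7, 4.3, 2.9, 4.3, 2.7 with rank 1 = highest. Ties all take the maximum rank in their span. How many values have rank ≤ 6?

Sorted (descending): 4.3, 4.3, 2.9, 2.9, 2.9, 2.7, 2.7
The 2 values of 4.3 occupy positions 1–2 → each gets rank 2.
The 3 values of 2.9 occupy positions 3–5 → each gets rank 5.
The 2 values of 2.7 occupy positions 6–7 → each gets rank 7.
Ranks ≤ 6: {2, 2, 5, 5, 5} → 5 values.

5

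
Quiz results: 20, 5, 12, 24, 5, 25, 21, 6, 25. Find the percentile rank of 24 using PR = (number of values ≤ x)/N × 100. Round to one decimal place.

N = 9.
Strictly below 24: 6. Equal to 24: 1.
PR = 7/9 × 100 = 77.8

77.8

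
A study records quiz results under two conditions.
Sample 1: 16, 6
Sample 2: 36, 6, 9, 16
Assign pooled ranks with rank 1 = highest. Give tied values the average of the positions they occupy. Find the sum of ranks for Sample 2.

13

Sorted (descending): 36, 16, 16, 9, 6, 6
The 2 values of 16 occupy positions 2–3 → average rank (2+3)/2 = 2.5.
The 2 values of 6 occupy positions 5–6 → average rank (5+6)/2 = 5.5.
Sample 2 values → pooled ranks: 36→1, 6→5.5, 9→4, 16→2.5
Rank sum = 1 + 5.5 + 4 + 2.5 = 13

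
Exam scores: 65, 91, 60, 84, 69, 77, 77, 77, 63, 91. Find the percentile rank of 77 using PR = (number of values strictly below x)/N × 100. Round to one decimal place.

N = 10.
Strictly below 77: 4. Equal to 77: 3.
PR = 4/10 × 100 = 40.0

40.0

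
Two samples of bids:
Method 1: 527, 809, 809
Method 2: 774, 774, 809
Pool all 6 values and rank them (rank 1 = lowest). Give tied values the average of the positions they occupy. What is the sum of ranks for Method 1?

Sorted (ascending): 527, 774, 774, 809, 809, 809
The 2 values of 774 occupy positions 2–3 → average rank (2+3)/2 = 2.5.
The 3 values of 809 occupy positions 4–6 → average rank 5.
Method 1 values → pooled ranks: 527→1, 809→5, 809→5
Rank sum = 1 + 5 + 5 = 11

11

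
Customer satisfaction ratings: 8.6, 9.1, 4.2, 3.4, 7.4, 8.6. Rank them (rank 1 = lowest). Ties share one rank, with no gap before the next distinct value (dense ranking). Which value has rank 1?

3.4

Sorted (ascending): 3.4, 4.2, 7.4, 8.6, 8.6, 9.1
The 2 values of 8.6 share dense rank 4.
Remaining distinct values take the next consecutive integers.
Rank 1 → value 3.4.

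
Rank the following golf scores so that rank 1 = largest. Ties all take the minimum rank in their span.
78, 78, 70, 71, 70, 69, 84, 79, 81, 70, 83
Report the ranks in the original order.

5, 5, 8, 7, 8, 11, 1, 4, 3, 8, 2

Sorted (descending): 84, 83, 81, 79, 78, 78, 71, 70, 70, 70, 69
The 2 values of 78 occupy positions 5–6 → each gets rank 5.
The 3 values of 70 occupy positions 8–10 → each gets rank 8.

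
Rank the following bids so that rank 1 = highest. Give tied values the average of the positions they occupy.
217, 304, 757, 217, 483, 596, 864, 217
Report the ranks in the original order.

Sorted (descending): 864, 757, 596, 483, 304, 217, 217, 217
The 3 values of 217 occupy positions 6–8 → average rank 7.

7, 5, 2, 7, 4, 3, 1, 7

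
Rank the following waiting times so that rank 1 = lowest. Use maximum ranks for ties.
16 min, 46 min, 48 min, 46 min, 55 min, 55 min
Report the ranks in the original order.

Sorted (ascending): 16, 46, 46, 48, 55, 55
The 2 values of 46 occupy positions 2–3 → each gets rank 3.
The 2 values of 55 occupy positions 5–6 → each gets rank 6.

1, 3, 4, 3, 6, 6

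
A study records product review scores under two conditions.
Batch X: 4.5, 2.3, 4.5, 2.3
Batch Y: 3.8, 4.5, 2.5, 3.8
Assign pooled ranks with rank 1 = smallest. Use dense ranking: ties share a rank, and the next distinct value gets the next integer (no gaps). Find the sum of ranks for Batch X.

10

Sorted (ascending): 2.3, 2.3, 2.5, 3.8, 3.8, 4.5, 4.5, 4.5
The 2 values of 2.3 share dense rank 1.
The 2 values of 3.8 share dense rank 3.
The 3 values of 4.5 share dense rank 4.
Remaining distinct values take the next consecutive integers.
Batch X values → pooled ranks: 4.5→4, 2.3→1, 4.5→4, 2.3→1
Rank sum = 4 + 1 + 4 + 1 = 10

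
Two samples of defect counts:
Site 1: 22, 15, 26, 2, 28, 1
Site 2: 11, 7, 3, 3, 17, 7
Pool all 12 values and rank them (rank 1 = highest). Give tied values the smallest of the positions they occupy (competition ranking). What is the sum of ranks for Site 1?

34

Sorted (descending): 28, 26, 22, 17, 15, 11, 7, 7, 3, 3, 2, 1
The 2 values of 7 occupy positions 7–8 → each gets rank 7.
The 2 values of 3 occupy positions 9–10 → each gets rank 9.
Site 1 values → pooled ranks: 22→3, 15→5, 26→2, 2→11, 28→1, 1→12
Rank sum = 3 + 5 + 2 + 11 + 1 + 12 = 34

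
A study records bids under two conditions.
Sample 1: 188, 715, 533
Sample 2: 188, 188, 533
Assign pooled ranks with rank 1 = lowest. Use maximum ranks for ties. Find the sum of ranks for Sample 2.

11

Sorted (ascending): 188, 188, 188, 533, 533, 715
The 3 values of 188 occupy positions 1–3 → each gets rank 3.
The 2 values of 533 occupy positions 4–5 → each gets rank 5.
Sample 2 values → pooled ranks: 188→3, 188→3, 533→5
Rank sum = 3 + 3 + 5 = 11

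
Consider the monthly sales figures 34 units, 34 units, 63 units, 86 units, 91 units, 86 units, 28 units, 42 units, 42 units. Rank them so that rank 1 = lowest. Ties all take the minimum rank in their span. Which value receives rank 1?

28

Sorted (ascending): 28, 34, 34, 42, 42, 63, 86, 86, 91
The 2 values of 34 occupy positions 2–3 → each gets rank 2.
The 2 values of 42 occupy positions 4–5 → each gets rank 4.
The 2 values of 86 occupy positions 7–8 → each gets rank 7.
Rank 1 → value 28.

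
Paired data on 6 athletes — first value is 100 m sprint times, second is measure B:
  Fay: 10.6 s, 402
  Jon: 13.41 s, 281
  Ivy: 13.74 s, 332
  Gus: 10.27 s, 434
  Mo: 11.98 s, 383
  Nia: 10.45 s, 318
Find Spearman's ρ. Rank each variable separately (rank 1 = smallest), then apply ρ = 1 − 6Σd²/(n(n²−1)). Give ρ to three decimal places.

-0.543

Ranks of variable 1: 3, 5, 6, 1, 4, 2
Ranks of variable 2: 5, 1, 3, 6, 4, 2
d = r₁ − r₂: -2, 4, 3, -5, 0, 0
d²: 4, 16, 9, 25, 0, 0; Σd² = 54
ρ = 1 − 6·54/(6·35) = 1 − 324/210 = -0.543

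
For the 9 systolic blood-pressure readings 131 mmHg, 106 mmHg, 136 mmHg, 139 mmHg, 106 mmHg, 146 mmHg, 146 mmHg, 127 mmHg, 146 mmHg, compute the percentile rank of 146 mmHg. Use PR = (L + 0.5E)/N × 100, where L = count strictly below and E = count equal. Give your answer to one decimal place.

83.3

N = 9.
Strictly below 146: 6. Equal to 146: 3.
PR = (6 + 0.5·3)/9 × 100 = 83.3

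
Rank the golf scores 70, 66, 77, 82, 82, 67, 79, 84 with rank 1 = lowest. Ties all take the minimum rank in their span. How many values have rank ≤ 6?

7

Sorted (ascending): 66, 67, 70, 77, 79, 82, 82, 84
The 2 values of 82 occupy positions 6–7 → each gets rank 6.
Ranks ≤ 6: {1, 2, 3, 4, 5, 6, 6} → 7 values.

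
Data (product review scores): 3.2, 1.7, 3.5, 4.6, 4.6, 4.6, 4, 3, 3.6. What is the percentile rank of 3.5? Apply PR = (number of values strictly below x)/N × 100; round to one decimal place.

N = 9.
Strictly below 3.5: 3. Equal to 3.5: 1.
PR = 3/9 × 100 = 33.3

33.3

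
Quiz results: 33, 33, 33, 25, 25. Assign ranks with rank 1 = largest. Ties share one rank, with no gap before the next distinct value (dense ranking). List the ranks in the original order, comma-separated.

Sorted (descending): 33, 33, 33, 25, 25
The 3 values of 33 share dense rank 1.
The 2 values of 25 share dense rank 2.

1, 1, 1, 2, 2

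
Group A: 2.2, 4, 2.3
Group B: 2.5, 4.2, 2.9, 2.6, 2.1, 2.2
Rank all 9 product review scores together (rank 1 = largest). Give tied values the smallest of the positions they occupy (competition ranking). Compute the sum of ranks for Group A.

15

Sorted (descending): 4.2, 4, 2.9, 2.6, 2.5, 2.3, 2.2, 2.2, 2.1
The 2 values of 2.2 occupy positions 7–8 → each gets rank 7.
Group A values → pooled ranks: 2.2→7, 4→2, 2.3→6
Rank sum = 7 + 2 + 6 = 15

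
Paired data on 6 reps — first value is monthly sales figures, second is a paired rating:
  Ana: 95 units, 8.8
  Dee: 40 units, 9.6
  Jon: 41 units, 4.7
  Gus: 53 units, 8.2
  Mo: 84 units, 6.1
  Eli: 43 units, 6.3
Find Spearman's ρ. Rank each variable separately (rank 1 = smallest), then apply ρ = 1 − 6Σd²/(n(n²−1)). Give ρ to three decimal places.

Ranks of variable 1: 6, 1, 2, 4, 5, 3
Ranks of variable 2: 5, 6, 1, 4, 2, 3
d = r₁ − r₂: 1, -5, 1, 0, 3, 0
d²: 1, 25, 1, 0, 9, 0; Σd² = 36
ρ = 1 − 6·36/(6·35) = 1 − 216/210 = -0.029

-0.029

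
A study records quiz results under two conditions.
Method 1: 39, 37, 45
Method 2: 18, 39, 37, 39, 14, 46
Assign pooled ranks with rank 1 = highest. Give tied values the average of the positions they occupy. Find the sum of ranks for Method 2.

32.5

Sorted (descending): 46, 45, 39, 39, 39, 37, 37, 18, 14
The 3 values of 39 occupy positions 3–5 → average rank 4.
The 2 values of 37 occupy positions 6–7 → average rank (6+7)/2 = 6.5.
Method 2 values → pooled ranks: 18→8, 39→4, 37→6.5, 39→4, 14→9, 46→1
Rank sum = 8 + 4 + 6.5 + 4 + 9 + 1 = 32.5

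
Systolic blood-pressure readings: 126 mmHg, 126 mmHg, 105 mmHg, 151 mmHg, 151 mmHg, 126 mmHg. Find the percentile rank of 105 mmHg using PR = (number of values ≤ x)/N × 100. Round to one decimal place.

N = 6.
Strictly below 105: 0. Equal to 105: 1.
PR = 1/6 × 100 = 16.7

16.7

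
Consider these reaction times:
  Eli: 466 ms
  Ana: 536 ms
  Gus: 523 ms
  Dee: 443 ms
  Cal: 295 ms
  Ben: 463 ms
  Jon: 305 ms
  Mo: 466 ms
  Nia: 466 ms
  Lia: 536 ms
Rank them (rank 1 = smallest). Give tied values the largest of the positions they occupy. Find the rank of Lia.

10

Sorted (ascending): 295, 305, 443, 463, 466, 466, 466, 523, 536, 536
The 3 values of 466 occupy positions 5–7 → each gets rank 7.
The 2 values of 536 occupy positions 9–10 → each gets rank 10.
Lia has value 536 ms → rank 10.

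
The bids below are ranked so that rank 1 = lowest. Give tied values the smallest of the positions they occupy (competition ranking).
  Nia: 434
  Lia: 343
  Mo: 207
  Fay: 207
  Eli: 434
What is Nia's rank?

Sorted (ascending): 207, 207, 343, 434, 434
The 2 values of 207 occupy positions 1–2 → each gets rank 1.
The 2 values of 434 occupy positions 4–5 → each gets rank 4.
Nia has value 434 → rank 4.

4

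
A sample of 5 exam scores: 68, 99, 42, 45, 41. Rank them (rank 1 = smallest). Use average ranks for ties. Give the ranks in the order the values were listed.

4, 5, 2, 3, 1

Sorted (ascending): 41, 42, 45, 68, 99
No ties — each value takes its position as its rank.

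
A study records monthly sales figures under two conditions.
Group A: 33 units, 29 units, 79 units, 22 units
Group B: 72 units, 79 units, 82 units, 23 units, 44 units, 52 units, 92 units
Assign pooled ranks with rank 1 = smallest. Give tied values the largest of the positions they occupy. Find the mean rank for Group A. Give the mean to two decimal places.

Sorted (ascending): 22, 23, 29, 33, 44, 52, 72, 79, 79, 82, 92
The 2 values of 79 occupy positions 8–9 → each gets rank 9.
Group A values → pooled ranks: 33→4, 29→3, 79→9, 22→1
Mean rank = (4 + 3 + 9 + 1) / 4 = 4.25

4.25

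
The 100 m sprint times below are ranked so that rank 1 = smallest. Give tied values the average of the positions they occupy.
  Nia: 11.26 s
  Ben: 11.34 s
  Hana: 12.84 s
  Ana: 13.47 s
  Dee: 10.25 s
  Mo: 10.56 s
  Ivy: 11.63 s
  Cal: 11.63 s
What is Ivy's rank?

Sorted (ascending): 10.25, 10.56, 11.26, 11.34, 11.63, 11.63, 12.84, 13.47
The 2 values of 11.63 occupy positions 5–6 → average rank (5+6)/2 = 5.5.
Ivy has value 11.63 s → rank 5.5.

5.5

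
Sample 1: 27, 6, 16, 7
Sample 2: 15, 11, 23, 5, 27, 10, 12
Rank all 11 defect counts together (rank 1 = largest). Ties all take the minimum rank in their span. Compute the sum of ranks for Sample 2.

Sorted (descending): 27, 27, 23, 16, 15, 12, 11, 10, 7, 6, 5
The 2 values of 27 occupy positions 1–2 → each gets rank 1.
Sample 2 values → pooled ranks: 15→5, 11→7, 23→3, 5→11, 27→1, 10→8, 12→6
Rank sum = 5 + 7 + 3 + 11 + 1 + 8 + 6 = 41

41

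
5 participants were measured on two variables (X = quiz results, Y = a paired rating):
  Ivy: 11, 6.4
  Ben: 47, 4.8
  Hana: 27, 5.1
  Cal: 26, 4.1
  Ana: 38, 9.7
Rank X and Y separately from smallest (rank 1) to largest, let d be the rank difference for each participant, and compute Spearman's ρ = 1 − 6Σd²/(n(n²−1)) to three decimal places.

Ranks of variable 1: 1, 5, 3, 2, 4
Ranks of variable 2: 4, 2, 3, 1, 5
d = r₁ − r₂: -3, 3, 0, 1, -1
d²: 9, 9, 0, 1, 1; Σd² = 20
ρ = 1 − 6·20/(5·24) = 1 − 120/120 = 0.000

0.000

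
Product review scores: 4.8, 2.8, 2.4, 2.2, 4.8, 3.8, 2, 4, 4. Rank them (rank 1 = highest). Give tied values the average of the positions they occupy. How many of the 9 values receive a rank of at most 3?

Sorted (descending): 4.8, 4.8, 4, 4, 3.8, 2.8, 2.4, 2.2, 2
The 2 values of 4.8 occupy positions 1–2 → average rank (1+2)/2 = 1.5.
The 2 values of 4 occupy positions 3–4 → average rank (3+4)/2 = 3.5.
Ranks ≤ 3: {1.5, 1.5} → 2 values.

2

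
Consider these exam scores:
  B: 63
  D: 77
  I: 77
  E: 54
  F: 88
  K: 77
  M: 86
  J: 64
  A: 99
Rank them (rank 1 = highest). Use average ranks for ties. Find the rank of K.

5

Sorted (descending): 99, 88, 86, 77, 77, 77, 64, 63, 54
The 3 values of 77 occupy positions 4–6 → average rank 5.
K has value 77 → rank 5.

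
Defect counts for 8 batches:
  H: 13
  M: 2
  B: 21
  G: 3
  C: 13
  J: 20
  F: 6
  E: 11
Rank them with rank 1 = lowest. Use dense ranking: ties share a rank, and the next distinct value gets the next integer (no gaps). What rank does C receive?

5

Sorted (ascending): 2, 3, 6, 11, 13, 13, 20, 21
The 2 values of 13 share dense rank 5.
Remaining distinct values take the next consecutive integers.
C has value 13 → rank 5.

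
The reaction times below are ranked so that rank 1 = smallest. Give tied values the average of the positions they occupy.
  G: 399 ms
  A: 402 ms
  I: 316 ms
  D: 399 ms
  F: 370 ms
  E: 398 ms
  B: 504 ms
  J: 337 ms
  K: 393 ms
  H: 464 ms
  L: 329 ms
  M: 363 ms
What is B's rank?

Sorted (ascending): 316, 329, 337, 363, 370, 393, 398, 399, 399, 402, 464, 504
The 2 values of 399 occupy positions 8–9 → average rank (8+9)/2 = 8.5.
B has value 504 ms → rank 12.

12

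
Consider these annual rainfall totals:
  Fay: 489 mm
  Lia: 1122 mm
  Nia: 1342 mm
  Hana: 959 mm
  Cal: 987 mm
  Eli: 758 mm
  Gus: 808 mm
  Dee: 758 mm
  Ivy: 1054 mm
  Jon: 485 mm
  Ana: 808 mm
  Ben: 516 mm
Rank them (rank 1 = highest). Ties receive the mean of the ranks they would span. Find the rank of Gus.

Sorted (descending): 1342, 1122, 1054, 987, 959, 808, 808, 758, 758, 516, 489, 485
The 2 values of 808 occupy positions 6–7 → average rank (6+7)/2 = 6.5.
The 2 values of 758 occupy positions 8–9 → average rank (8+9)/2 = 8.5.
Gus has value 808 mm → rank 6.5.

6.5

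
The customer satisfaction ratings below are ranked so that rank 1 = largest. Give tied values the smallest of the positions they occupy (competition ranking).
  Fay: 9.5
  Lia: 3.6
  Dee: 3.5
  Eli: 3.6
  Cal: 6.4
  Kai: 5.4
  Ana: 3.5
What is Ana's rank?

6

Sorted (descending): 9.5, 6.4, 5.4, 3.6, 3.6, 3.5, 3.5
The 2 values of 3.6 occupy positions 4–5 → each gets rank 4.
The 2 values of 3.5 occupy positions 6–7 → each gets rank 6.
Ana has value 3.5 → rank 6.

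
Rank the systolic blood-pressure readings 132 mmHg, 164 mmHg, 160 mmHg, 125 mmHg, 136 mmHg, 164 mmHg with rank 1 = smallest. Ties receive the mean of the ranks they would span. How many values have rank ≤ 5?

Sorted (ascending): 125, 132, 136, 160, 164, 164
The 2 values of 164 occupy positions 5–6 → average rank (5+6)/2 = 5.5.
Ranks ≤ 5: {1, 2, 3, 4} → 4 values.

4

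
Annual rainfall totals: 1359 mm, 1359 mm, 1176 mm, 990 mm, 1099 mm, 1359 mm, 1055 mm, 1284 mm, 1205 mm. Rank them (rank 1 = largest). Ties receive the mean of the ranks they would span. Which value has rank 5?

Sorted (descending): 1359, 1359, 1359, 1284, 1205, 1176, 1099, 1055, 990
The 3 values of 1359 occupy positions 1–3 → average rank 2.
Rank 5 → value 1205.

1205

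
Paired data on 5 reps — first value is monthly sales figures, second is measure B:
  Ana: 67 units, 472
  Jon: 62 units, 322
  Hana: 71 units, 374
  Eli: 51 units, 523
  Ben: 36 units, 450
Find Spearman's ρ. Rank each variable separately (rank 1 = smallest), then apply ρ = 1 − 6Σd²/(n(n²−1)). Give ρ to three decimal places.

-0.300

Ranks of variable 1: 4, 3, 5, 2, 1
Ranks of variable 2: 4, 1, 2, 5, 3
d = r₁ − r₂: 0, 2, 3, -3, -2
d²: 0, 4, 9, 9, 4; Σd² = 26
ρ = 1 − 6·26/(5·24) = 1 − 156/120 = -0.300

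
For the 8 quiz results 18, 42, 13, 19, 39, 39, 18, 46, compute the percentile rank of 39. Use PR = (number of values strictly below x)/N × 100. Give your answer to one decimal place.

50.0

N = 8.
Strictly below 39: 4. Equal to 39: 2.
PR = 4/8 × 100 = 50.0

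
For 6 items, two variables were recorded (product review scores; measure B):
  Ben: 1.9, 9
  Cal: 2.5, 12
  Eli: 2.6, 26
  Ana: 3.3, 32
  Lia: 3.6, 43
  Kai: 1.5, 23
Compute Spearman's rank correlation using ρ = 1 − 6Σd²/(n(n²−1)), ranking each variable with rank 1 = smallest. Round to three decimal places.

0.829

Ranks of variable 1: 2, 3, 4, 5, 6, 1
Ranks of variable 2: 1, 2, 4, 5, 6, 3
d = r₁ − r₂: 1, 1, 0, 0, 0, -2
d²: 1, 1, 0, 0, 0, 4; Σd² = 6
ρ = 1 − 6·6/(6·35) = 1 − 36/210 = 0.829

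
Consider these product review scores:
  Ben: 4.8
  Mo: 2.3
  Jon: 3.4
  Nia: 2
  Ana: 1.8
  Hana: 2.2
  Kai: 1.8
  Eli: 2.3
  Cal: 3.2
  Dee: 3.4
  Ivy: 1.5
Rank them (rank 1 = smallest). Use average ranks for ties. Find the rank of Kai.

2.5

Sorted (ascending): 1.5, 1.8, 1.8, 2, 2.2, 2.3, 2.3, 3.2, 3.4, 3.4, 4.8
The 2 values of 1.8 occupy positions 2–3 → average rank (2+3)/2 = 2.5.
The 2 values of 2.3 occupy positions 6–7 → average rank (6+7)/2 = 6.5.
The 2 values of 3.4 occupy positions 9–10 → average rank (9+10)/2 = 9.5.
Kai has value 1.8 → rank 2.5.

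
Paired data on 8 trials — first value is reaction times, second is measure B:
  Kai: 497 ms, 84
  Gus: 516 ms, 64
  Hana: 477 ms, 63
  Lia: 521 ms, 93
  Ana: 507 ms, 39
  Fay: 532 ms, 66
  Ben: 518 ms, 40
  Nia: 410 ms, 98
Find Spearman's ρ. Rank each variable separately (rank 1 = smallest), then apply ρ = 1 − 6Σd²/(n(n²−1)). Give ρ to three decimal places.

Ranks of variable 1: 3, 5, 2, 7, 4, 8, 6, 1
Ranks of variable 2: 6, 4, 3, 7, 1, 5, 2, 8
d = r₁ − r₂: -3, 1, -1, 0, 3, 3, 4, -7
d²: 9, 1, 1, 0, 9, 9, 16, 49; Σd² = 94
ρ = 1 − 6·94/(8·63) = 1 − 564/504 = -0.119

-0.119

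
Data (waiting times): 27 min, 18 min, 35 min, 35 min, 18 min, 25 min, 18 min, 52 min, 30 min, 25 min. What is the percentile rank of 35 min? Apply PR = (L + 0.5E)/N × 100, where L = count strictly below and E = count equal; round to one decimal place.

80.0

N = 10.
Strictly below 35: 7. Equal to 35: 2.
PR = (7 + 0.5·2)/10 × 100 = 80.0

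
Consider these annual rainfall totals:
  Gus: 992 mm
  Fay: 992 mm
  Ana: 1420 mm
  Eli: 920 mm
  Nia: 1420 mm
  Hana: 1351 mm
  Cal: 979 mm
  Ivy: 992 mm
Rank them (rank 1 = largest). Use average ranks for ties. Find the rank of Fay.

Sorted (descending): 1420, 1420, 1351, 992, 992, 992, 979, 920
The 2 values of 1420 occupy positions 1–2 → average rank (1+2)/2 = 1.5.
The 3 values of 992 occupy positions 4–6 → average rank 5.
Fay has value 992 mm → rank 5.

5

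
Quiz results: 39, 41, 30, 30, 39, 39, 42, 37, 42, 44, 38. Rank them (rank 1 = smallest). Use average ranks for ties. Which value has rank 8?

41

Sorted (ascending): 30, 30, 37, 38, 39, 39, 39, 41, 42, 42, 44
The 2 values of 30 occupy positions 1–2 → average rank (1+2)/2 = 1.5.
The 3 values of 39 occupy positions 5–7 → average rank 6.
The 2 values of 42 occupy positions 9–10 → average rank (9+10)/2 = 9.5.
Rank 8 → value 41.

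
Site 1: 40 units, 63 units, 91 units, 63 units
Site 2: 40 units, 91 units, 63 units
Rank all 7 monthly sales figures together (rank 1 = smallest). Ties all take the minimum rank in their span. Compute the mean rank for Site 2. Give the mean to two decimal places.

Sorted (ascending): 40, 40, 63, 63, 63, 91, 91
The 2 values of 40 occupy positions 1–2 → each gets rank 1.
The 3 values of 63 occupy positions 3–5 → each gets rank 3.
The 2 values of 91 occupy positions 6–7 → each gets rank 6.
Site 2 values → pooled ranks: 40→1, 91→6, 63→3
Mean rank = (1 + 6 + 3) / 3 = 3.33

3.33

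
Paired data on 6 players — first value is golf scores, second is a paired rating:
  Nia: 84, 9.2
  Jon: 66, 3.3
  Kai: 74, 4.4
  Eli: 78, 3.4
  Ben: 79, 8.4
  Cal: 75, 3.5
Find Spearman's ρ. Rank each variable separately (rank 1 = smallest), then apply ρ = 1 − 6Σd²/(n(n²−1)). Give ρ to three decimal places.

0.771

Ranks of variable 1: 6, 1, 2, 4, 5, 3
Ranks of variable 2: 6, 1, 4, 2, 5, 3
d = r₁ − r₂: 0, 0, -2, 2, 0, 0
d²: 0, 0, 4, 4, 0, 0; Σd² = 8
ρ = 1 − 6·8/(6·35) = 1 − 48/210 = 0.771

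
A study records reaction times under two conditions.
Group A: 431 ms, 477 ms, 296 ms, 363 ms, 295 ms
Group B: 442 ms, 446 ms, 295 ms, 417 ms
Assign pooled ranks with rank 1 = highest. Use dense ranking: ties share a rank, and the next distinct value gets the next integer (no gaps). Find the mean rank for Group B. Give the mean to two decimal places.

4.50

Sorted (descending): 477, 446, 442, 431, 417, 363, 296, 295, 295
The 2 values of 295 share dense rank 8.
Remaining distinct values take the next consecutive integers.
Group B values → pooled ranks: 442→3, 446→2, 295→8, 417→5
Mean rank = (3 + 2 + 8 + 5) / 4 = 4.50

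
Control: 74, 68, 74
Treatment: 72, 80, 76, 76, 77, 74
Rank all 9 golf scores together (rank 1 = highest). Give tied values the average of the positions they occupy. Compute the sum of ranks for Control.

Sorted (descending): 80, 77, 76, 76, 74, 74, 74, 72, 68
The 2 values of 76 occupy positions 3–4 → average rank (3+4)/2 = 3.5.
The 3 values of 74 occupy positions 5–7 → average rank 6.
Control values → pooled ranks: 74→6, 68→9, 74→6
Rank sum = 6 + 9 + 6 = 21

21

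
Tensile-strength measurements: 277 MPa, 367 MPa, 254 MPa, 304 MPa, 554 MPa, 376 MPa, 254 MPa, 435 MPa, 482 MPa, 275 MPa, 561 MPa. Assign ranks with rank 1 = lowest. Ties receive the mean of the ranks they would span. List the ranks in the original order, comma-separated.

4, 6, 1.5, 5, 10, 7, 1.5, 8, 9, 3, 11

Sorted (ascending): 254, 254, 275, 277, 304, 367, 376, 435, 482, 554, 561
The 2 values of 254 occupy positions 1–2 → average rank (1+2)/2 = 1.5.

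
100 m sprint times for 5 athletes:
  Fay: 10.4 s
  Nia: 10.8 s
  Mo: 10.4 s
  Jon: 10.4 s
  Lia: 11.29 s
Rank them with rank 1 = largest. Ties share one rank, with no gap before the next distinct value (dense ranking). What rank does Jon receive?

Sorted (descending): 11.29, 10.8, 10.4, 10.4, 10.4
The 3 values of 10.4 share dense rank 3.
Remaining distinct values take the next consecutive integers.
Jon has value 10.4 s → rank 3.

3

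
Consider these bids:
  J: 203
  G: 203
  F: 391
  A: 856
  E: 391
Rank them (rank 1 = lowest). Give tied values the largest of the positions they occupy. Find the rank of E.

Sorted (ascending): 203, 203, 391, 391, 856
The 2 values of 203 occupy positions 1–2 → each gets rank 2.
The 2 values of 391 occupy positions 3–4 → each gets rank 4.
E has value 391 → rank 4.

4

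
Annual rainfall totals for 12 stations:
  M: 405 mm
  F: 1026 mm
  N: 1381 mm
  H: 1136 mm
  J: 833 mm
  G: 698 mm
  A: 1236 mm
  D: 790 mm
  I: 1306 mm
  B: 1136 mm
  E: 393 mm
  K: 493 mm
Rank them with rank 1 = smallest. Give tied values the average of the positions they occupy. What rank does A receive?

10

Sorted (ascending): 393, 405, 493, 698, 790, 833, 1026, 1136, 1136, 1236, 1306, 1381
The 2 values of 1136 occupy positions 8–9 → average rank (8+9)/2 = 8.5.
A has value 1236 mm → rank 10.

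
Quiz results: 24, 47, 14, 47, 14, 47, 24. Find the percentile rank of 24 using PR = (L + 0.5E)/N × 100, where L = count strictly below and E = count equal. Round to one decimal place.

N = 7.
Strictly below 24: 2. Equal to 24: 2.
PR = (2 + 0.5·2)/7 × 100 = 42.9

42.9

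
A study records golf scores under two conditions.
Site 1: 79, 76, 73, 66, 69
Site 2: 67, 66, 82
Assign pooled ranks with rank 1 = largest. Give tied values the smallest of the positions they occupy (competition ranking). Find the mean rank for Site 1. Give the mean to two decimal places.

Sorted (descending): 82, 79, 76, 73, 69, 67, 66, 66
The 2 values of 66 occupy positions 7–8 → each gets rank 7.
Site 1 values → pooled ranks: 79→2, 76→3, 73→4, 66→7, 69→5
Mean rank = (2 + 3 + 4 + 7 + 5) / 5 = 4.20

4.20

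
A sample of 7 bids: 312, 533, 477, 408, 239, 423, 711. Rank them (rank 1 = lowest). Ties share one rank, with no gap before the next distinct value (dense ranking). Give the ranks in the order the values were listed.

2, 6, 5, 3, 1, 4, 7

Sorted (ascending): 239, 312, 408, 423, 477, 533, 711
No ties — each value takes its position as its rank.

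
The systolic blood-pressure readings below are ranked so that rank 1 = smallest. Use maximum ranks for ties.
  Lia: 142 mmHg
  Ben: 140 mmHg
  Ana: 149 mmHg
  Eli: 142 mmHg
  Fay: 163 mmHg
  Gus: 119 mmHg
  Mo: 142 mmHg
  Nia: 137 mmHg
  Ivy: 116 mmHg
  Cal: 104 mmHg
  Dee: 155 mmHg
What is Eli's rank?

Sorted (ascending): 104, 116, 119, 137, 140, 142, 142, 142, 149, 155, 163
The 3 values of 142 occupy positions 6–8 → each gets rank 8.
Eli has value 142 mmHg → rank 8.

8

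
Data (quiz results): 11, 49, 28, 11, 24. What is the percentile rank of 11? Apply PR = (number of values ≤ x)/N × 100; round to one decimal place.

40.0

N = 5.
Strictly below 11: 0. Equal to 11: 2.
PR = 2/5 × 100 = 40.0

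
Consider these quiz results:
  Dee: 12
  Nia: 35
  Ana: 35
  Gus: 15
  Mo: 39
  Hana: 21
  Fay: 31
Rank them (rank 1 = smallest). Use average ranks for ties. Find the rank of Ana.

Sorted (ascending): 12, 15, 21, 31, 35, 35, 39
The 2 values of 35 occupy positions 5–6 → average rank (5+6)/2 = 5.5.
Ana has value 35 → rank 5.5.

5.5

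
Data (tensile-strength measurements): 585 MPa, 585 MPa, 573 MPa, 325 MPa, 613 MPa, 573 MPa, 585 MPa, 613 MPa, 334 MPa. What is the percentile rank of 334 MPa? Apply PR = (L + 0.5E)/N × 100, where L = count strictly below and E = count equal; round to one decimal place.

N = 9.
Strictly below 334: 1. Equal to 334: 1.
PR = (1 + 0.5·1)/9 × 100 = 16.7

16.7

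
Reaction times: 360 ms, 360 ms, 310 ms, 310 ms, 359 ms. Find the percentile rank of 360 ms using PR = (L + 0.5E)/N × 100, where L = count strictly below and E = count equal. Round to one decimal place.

80.0

N = 5.
Strictly below 360: 3. Equal to 360: 2.
PR = (3 + 0.5·2)/5 × 100 = 80.0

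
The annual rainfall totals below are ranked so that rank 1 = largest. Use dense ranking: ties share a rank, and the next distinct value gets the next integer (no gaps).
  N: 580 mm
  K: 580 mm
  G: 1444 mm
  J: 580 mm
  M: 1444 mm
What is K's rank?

Sorted (descending): 1444, 1444, 580, 580, 580
The 2 values of 1444 share dense rank 1.
The 3 values of 580 share dense rank 2.
K has value 580 mm → rank 2.

2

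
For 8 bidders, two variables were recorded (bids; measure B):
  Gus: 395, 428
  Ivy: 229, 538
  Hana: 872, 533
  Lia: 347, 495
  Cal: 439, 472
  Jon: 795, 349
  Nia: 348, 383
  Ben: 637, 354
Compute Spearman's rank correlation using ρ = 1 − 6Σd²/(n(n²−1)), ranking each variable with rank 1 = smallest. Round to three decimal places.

Ranks of variable 1: 4, 1, 8, 2, 5, 7, 3, 6
Ranks of variable 2: 4, 8, 7, 6, 5, 1, 3, 2
d = r₁ − r₂: 0, -7, 1, -4, 0, 6, 0, 4
d²: 0, 49, 1, 16, 0, 36, 0, 16; Σd² = 118
ρ = 1 − 6·118/(8·63) = 1 − 708/504 = -0.405

-0.405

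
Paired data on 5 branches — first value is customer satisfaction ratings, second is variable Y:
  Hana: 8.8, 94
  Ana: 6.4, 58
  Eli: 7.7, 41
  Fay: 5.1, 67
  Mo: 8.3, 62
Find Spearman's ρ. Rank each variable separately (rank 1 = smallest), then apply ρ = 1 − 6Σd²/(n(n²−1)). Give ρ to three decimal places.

Ranks of variable 1: 5, 2, 3, 1, 4
Ranks of variable 2: 5, 2, 1, 4, 3
d = r₁ − r₂: 0, 0, 2, -3, 1
d²: 0, 0, 4, 9, 1; Σd² = 14
ρ = 1 − 6·14/(5·24) = 1 − 84/120 = 0.300

0.300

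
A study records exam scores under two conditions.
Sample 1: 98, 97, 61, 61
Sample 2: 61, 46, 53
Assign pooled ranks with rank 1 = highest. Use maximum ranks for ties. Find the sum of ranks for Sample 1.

Sorted (descending): 98, 97, 61, 61, 61, 53, 46
The 3 values of 61 occupy positions 3–5 → each gets rank 5.
Sample 1 values → pooled ranks: 98→1, 97→2, 61→5, 61→5
Rank sum = 1 + 2 + 5 + 5 = 13

13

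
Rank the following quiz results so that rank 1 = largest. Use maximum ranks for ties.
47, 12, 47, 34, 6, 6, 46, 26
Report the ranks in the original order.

Sorted (descending): 47, 47, 46, 34, 26, 12, 6, 6
The 2 values of 47 occupy positions 1–2 → each gets rank 2.
The 2 values of 6 occupy positions 7–8 → each gets rank 8.

2, 6, 2, 4, 8, 8, 3, 5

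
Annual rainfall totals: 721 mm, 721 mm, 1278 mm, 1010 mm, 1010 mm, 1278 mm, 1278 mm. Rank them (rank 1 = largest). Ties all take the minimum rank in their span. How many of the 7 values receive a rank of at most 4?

Sorted (descending): 1278, 1278, 1278, 1010, 1010, 721, 721
The 3 values of 1278 occupy positions 1–3 → each gets rank 1.
The 2 values of 1010 occupy positions 4–5 → each gets rank 4.
The 2 values of 721 occupy positions 6–7 → each gets rank 6.
Ranks ≤ 4: {1, 1, 1, 4, 4} → 5 values.

5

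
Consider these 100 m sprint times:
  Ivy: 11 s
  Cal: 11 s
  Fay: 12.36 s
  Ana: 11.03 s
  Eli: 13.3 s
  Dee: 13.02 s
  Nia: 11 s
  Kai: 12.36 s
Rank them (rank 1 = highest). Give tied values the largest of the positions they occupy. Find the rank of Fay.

Sorted (descending): 13.3, 13.02, 12.36, 12.36, 11.03, 11, 11, 11
The 2 values of 12.36 occupy positions 3–4 → each gets rank 4.
The 3 values of 11 occupy positions 6–8 → each gets rank 8.
Fay has value 12.36 s → rank 4.

4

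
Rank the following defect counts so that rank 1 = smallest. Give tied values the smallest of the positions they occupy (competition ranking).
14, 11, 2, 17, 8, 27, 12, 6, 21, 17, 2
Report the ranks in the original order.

7, 5, 1, 8, 4, 11, 6, 3, 10, 8, 1

Sorted (ascending): 2, 2, 6, 8, 11, 12, 14, 17, 17, 21, 27
The 2 values of 2 occupy positions 1–2 → each gets rank 1.
The 2 values of 17 occupy positions 8–9 → each gets rank 8.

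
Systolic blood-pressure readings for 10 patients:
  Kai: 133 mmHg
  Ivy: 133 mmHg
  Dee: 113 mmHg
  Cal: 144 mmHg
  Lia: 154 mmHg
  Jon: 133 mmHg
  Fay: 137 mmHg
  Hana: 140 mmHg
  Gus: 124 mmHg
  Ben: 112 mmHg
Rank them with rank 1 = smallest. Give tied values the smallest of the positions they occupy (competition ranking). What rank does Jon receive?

Sorted (ascending): 112, 113, 124, 133, 133, 133, 137, 140, 144, 154
The 3 values of 133 occupy positions 4–6 → each gets rank 4.
Jon has value 133 mmHg → rank 4.

4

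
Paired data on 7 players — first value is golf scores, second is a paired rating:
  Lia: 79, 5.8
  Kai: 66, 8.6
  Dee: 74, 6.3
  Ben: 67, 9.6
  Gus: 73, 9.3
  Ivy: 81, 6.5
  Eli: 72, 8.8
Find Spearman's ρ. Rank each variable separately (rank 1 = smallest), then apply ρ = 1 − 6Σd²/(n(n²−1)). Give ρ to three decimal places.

-0.643

Ranks of variable 1: 6, 1, 5, 2, 4, 7, 3
Ranks of variable 2: 1, 4, 2, 7, 6, 3, 5
d = r₁ − r₂: 5, -3, 3, -5, -2, 4, -2
d²: 25, 9, 9, 25, 4, 16, 4; Σd² = 92
ρ = 1 − 6·92/(7·48) = 1 − 552/336 = -0.643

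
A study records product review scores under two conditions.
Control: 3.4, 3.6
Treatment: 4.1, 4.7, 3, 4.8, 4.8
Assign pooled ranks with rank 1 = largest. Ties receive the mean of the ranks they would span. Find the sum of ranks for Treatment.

17

Sorted (descending): 4.8, 4.8, 4.7, 4.1, 3.6, 3.4, 3
The 2 values of 4.8 occupy positions 1–2 → average rank (1+2)/2 = 1.5.
Treatment values → pooled ranks: 4.1→4, 4.7→3, 3→7, 4.8→1.5, 4.8→1.5
Rank sum = 4 + 3 + 7 + 1.5 + 1.5 = 17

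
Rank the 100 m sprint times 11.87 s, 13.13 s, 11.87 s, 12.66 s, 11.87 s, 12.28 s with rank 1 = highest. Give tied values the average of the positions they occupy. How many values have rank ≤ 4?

3

Sorted (descending): 13.13, 12.66, 12.28, 11.87, 11.87, 11.87
The 3 values of 11.87 occupy positions 4–6 → average rank 5.
Ranks ≤ 4: {1, 2, 3} → 3 values.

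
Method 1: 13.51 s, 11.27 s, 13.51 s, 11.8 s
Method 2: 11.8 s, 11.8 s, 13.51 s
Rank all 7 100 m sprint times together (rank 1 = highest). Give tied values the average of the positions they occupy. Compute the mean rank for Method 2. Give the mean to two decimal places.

4.00

Sorted (descending): 13.51, 13.51, 13.51, 11.8, 11.8, 11.8, 11.27
The 3 values of 13.51 occupy positions 1–3 → average rank 2.
The 3 values of 11.8 occupy positions 4–6 → average rank 5.
Method 2 values → pooled ranks: 11.8→5, 11.8→5, 13.51→2
Mean rank = (5 + 5 + 2) / 3 = 4.00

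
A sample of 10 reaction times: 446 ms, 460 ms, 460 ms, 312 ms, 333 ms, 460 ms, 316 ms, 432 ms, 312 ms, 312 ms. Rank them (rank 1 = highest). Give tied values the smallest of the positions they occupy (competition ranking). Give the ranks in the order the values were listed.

Sorted (descending): 460, 460, 460, 446, 432, 333, 316, 312, 312, 312
The 3 values of 460 occupy positions 1–3 → each gets rank 1.
The 3 values of 312 occupy positions 8–10 → each gets rank 8.

4, 1, 1, 8, 6, 1, 7, 5, 8, 8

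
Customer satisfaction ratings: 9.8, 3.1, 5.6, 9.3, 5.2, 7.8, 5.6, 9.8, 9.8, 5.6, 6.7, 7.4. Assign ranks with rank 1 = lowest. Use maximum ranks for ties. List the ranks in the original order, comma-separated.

Sorted (ascending): 3.1, 5.2, 5.6, 5.6, 5.6, 6.7, 7.4, 7.8, 9.3, 9.8, 9.8, 9.8
The 3 values of 5.6 occupy positions 3–5 → each gets rank 5.
The 3 values of 9.8 occupy positions 10–12 → each gets rank 12.

12, 1, 5, 9, 2, 8, 5, 12, 12, 5, 6, 7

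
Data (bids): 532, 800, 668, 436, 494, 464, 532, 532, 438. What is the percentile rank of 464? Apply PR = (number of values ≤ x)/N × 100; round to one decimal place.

N = 9.
Strictly below 464: 2. Equal to 464: 1.
PR = 3/9 × 100 = 33.3

33.3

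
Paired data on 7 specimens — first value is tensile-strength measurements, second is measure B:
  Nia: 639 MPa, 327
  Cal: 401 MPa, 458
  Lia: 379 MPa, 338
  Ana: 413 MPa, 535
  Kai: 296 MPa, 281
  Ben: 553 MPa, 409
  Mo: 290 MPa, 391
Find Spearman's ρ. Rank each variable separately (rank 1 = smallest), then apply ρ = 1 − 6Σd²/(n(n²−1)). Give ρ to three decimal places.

Ranks of variable 1: 7, 4, 3, 5, 2, 6, 1
Ranks of variable 2: 2, 6, 3, 7, 1, 5, 4
d = r₁ − r₂: 5, -2, 0, -2, 1, 1, -3
d²: 25, 4, 0, 4, 1, 1, 9; Σd² = 44
ρ = 1 − 6·44/(7·48) = 1 − 264/336 = 0.214

0.214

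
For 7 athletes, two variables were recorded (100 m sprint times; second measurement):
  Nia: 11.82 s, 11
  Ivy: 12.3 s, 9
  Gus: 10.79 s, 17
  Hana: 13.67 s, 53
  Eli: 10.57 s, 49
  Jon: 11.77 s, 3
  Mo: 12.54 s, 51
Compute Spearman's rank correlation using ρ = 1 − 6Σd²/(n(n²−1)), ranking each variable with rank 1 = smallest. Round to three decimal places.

0.393

Ranks of variable 1: 4, 5, 2, 7, 1, 3, 6
Ranks of variable 2: 3, 2, 4, 7, 5, 1, 6
d = r₁ − r₂: 1, 3, -2, 0, -4, 2, 0
d²: 1, 9, 4, 0, 16, 4, 0; Σd² = 34
ρ = 1 − 6·34/(7·48) = 1 − 204/336 = 0.393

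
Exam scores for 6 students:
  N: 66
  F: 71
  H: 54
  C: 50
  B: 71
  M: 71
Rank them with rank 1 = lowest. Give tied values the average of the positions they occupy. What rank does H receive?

Sorted (ascending): 50, 54, 66, 71, 71, 71
The 3 values of 71 occupy positions 4–6 → average rank 5.
H has value 54 → rank 2.

2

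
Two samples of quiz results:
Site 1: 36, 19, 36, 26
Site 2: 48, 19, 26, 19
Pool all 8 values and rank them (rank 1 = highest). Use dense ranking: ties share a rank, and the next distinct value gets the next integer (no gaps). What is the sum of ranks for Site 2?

12

Sorted (descending): 48, 36, 36, 26, 26, 19, 19, 19
The 2 values of 36 share dense rank 2.
The 2 values of 26 share dense rank 3.
The 3 values of 19 share dense rank 4.
Remaining distinct values take the next consecutive integers.
Site 2 values → pooled ranks: 48→1, 19→4, 26→3, 19→4
Rank sum = 1 + 4 + 3 + 4 = 12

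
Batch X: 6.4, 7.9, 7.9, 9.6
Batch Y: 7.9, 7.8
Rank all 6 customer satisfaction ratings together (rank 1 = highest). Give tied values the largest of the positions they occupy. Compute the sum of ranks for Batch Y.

Sorted (descending): 9.6, 7.9, 7.9, 7.9, 7.8, 6.4
The 3 values of 7.9 occupy positions 2–4 → each gets rank 4.
Batch Y values → pooled ranks: 7.9→4, 7.8→5
Rank sum = 4 + 5 = 9

9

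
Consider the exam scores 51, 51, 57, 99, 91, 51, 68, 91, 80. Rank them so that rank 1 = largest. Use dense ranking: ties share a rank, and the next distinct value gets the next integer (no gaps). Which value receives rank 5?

Sorted (descending): 99, 91, 91, 80, 68, 57, 51, 51, 51
The 2 values of 91 share dense rank 2.
The 3 values of 51 share dense rank 6.
Remaining distinct values take the next consecutive integers.
Rank 5 → value 57.

57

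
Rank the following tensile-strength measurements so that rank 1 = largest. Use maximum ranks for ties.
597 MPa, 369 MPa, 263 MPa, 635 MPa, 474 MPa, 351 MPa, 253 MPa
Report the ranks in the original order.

2, 4, 6, 1, 3, 5, 7

Sorted (descending): 635, 597, 474, 369, 351, 263, 253
No ties — each value takes its position as its rank.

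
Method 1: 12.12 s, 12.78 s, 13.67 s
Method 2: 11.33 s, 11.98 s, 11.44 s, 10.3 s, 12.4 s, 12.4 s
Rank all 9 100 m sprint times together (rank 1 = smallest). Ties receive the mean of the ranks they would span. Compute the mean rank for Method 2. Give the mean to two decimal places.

3.83

Sorted (ascending): 10.3, 11.33, 11.44, 11.98, 12.12, 12.4, 12.4, 12.78, 13.67
The 2 values of 12.4 occupy positions 6–7 → average rank (6+7)/2 = 6.5.
Method 2 values → pooled ranks: 11.33→2, 11.98→4, 11.44→3, 10.3→1, 12.4→6.5, 12.4→6.5
Mean rank = (2 + 4 + 3 + 1 + 6.5 + 6.5) / 6 = 3.83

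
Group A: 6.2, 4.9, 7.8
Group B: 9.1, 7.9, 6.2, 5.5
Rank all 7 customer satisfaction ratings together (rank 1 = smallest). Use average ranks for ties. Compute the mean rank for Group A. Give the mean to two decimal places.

3.17

Sorted (ascending): 4.9, 5.5, 6.2, 6.2, 7.8, 7.9, 9.1
The 2 values of 6.2 occupy positions 3–4 → average rank (3+4)/2 = 3.5.
Group A values → pooled ranks: 6.2→3.5, 4.9→1, 7.8→5
Mean rank = (3.5 + 1 + 5) / 3 = 3.17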